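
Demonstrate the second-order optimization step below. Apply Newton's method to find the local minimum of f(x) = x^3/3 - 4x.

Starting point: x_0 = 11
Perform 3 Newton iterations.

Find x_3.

f(x) = x^3/3 - 4x
f'(x) = x^2 - 4, f''(x) = 2x
Newton update: x_{n+1} = x_n - (x_n^2 - 4)/(2*x_n)
Step 1: x_0 = 11, f'=117, f''=22, x_1 = 125/22
Step 2: x_1 = 125/22, f'=13689/484, f''=125/11, x_2 = 17561/5500
Step 3: x_2 = 17561/5500, f'=187388721/30250000, f''=17561/2750, x_3 = 429388721/193171000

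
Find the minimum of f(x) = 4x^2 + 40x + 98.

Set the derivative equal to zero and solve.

f(x) = 4x^2 + 40x + 98
f'(x) = 8x + (40) = 0
x = -40/8 = -5
f(-5) = -2
Since f''(x) = 8 > 0, this is a minimum.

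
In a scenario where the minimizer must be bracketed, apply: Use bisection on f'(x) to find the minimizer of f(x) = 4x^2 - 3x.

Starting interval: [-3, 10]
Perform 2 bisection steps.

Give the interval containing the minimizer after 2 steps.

Finding critical point of f(x) = 4x^2 - 3x using bisection on f'(x) = 8x + -3.
f'(x) = 0 when x = 3/8.
Starting interval: [-3, 10]
Step 1: mid = 7/2, f'(mid) = 25, new interval = [-3, 7/2]
Step 2: mid = 1/4, f'(mid) = -1, new interval = [1/4, 7/2]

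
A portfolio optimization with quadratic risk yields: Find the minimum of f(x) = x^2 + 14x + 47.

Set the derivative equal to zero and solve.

f(x) = x^2 + 14x + 47
f'(x) = 2x + (14) = 0
x = -14/2 = -7
f(-7) = -2
Since f''(x) = 2 > 0, this is a minimum.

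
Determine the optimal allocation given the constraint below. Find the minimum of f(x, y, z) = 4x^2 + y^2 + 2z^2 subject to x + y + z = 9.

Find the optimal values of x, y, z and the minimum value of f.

Using Lagrange multipliers on f = 4x^2 + y^2 + 2z^2 with constraint x + y + z = 9:
Conditions: 2*4*x = lambda, 2*1*y = lambda, 2*2*z = lambda
So x = lambda/8, y = lambda/2, z = lambda/4
Substituting into constraint: lambda * (7/8) = 9
lambda = 72/7
x = 9/7, y = 36/7, z = 18/7
Minimum value = 324/7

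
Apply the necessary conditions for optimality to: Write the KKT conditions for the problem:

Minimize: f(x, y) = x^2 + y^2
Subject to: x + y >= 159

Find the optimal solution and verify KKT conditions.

KKT conditions for min x^2 + y^2 s.t. x + y >= 159:
Stationarity: 2x = mu, 2y = mu
So x = y = mu/2.
Complementary slackness: mu*(x + y - 159) = 0
Primal feasibility: x + y >= 159; dual feasibility: mu >= 0
If mu = 0 then x = y = 0, but 0 + 0 < 159 is infeasible, so the constraint is active.
Constraint active: x + y = 2*(mu/2) = 159 => mu = 159
x = y = 159/2, f = 25281/2
Verify: stationarity 2*(159/2) = 159 = mu; primal 159/2 + 159/2 = 159 >= 159; dual mu = 159 >= 0; complementary slackness 159*(159 - 159) = 0. All KKT conditions hold.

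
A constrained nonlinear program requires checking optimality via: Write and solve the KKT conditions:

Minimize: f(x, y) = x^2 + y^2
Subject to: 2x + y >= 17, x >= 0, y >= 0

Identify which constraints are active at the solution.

KKT conditions for min x^2 + y^2 s.t. 2x + 1y >= 17, x >= 0, y >= 0:
Stationarity: 2x = mu*2 + mu_x, 2y = mu*1 + mu_y, with mu, mu_x, mu_y >= 0
Complementary slackness: mu*(2x + y - 17) = 0, mu_x*x = 0, mu_y*y = 0
(0, 0) is infeasible (2*0 + 1*0 < 17), so if mu = 0 stationarity would force x = mu_x/2 >= 0, y = mu_y/2 >= 0 with mu_x*x = mu_y*y = 0, i.e. x = y = 0: contradiction. Hence mu > 0 and 2x + y = 17 is active.
Try x > 0, y > 0 (so mu_x = mu_y = 0): x = 2*mu/2, y = 1*mu/2
Substitute: 2*(2*mu/2) + 1*(1*mu/2) = 17
  mu*5/2 = 17 => mu = 34/5
x* = 34/5 > 0, y* = 17/5 > 0, consistent with mu_x = mu_y = 0.
f is convex and the constraints are linear, so this KKT point is the global minimum.
f* = 289/5
Active constraints: 2x + y >= 17 (holds with equality, mu = 34/5 > 0); x >= 0 and y >= 0 are inactive (mu_x = mu_y = 0).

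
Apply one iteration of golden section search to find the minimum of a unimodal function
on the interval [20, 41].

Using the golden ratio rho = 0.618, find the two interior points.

Golden section search on [20, 41].
Golden ratio rho = 0.618 (approx).
Interior points:
  x_1 = 20 + (1-0.618)*21 = 28.0220
  x_2 = 20 + 0.618*21 = 32.9780
Compare f(x_1) and f(x_2) to determine which subinterval to keep.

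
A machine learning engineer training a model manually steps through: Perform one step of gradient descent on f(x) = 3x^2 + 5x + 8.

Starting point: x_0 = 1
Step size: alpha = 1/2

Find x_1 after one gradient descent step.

f(x) = 3x^2 + 5x + 8
f'(x) = 6x + 5
f'(1) = 6*1 + (5) = 11
x_1 = x_0 - alpha * f'(x_0) = 1 - 1/2 * 11 = -9/2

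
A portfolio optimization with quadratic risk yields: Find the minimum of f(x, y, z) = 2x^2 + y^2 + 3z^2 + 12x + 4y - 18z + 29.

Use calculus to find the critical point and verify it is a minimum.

f(x,y,z) = 2x^2 + y^2 + 3z^2 + 12x + 4y - 18z + 29
df/dx = 4x + (12) = 0 => x = -3
df/dy = 2y + (4) = 0 => y = -2
df/dz = 6z + (-18) = 0 => z = 3
f(-3,-2,3) = 2*(-3)^2 + 1*(-2)^2 + 3*(3)^2 + 12*(-3) + 4*(-2) + -18*(3) + 29 = -20
Hessian is diagonal with entries 4, 2, 6 > 0, confirmed minimum.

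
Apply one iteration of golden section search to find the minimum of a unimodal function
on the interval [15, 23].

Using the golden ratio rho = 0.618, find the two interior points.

Golden section search on [15, 23].
Golden ratio rho = 0.618 (approx).
Interior points:
  x_1 = 15 + (1-0.618)*8 = 18.0560
  x_2 = 15 + 0.618*8 = 19.9440
Compare f(x_1) and f(x_2) to determine which subinterval to keep.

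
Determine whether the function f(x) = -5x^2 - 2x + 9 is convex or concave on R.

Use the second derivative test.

f(x) = -5x^2 - 2x + 9
f'(x) = -10x - 2
f''(x) = -10
Since f''(x) = -10 < 0 for all x, f is concave on R.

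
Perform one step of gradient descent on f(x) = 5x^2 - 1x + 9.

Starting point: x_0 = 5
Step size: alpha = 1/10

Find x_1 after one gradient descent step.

f(x) = 5x^2 - 1x + 9
f'(x) = 10x - 1
f'(5) = 10*5 + (-1) = 49
x_1 = x_0 - alpha * f'(x_0) = 5 - 1/10 * 49 = 1/10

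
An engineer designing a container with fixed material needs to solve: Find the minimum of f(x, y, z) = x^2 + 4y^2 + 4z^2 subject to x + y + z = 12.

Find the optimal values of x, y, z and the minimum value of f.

Using Lagrange multipliers on f = x^2 + 4y^2 + 4z^2 with constraint x + y + z = 12:
Conditions: 2*1*x = lambda, 2*4*y = lambda, 2*4*z = lambda
So x = lambda/2, y = lambda/8, z = lambda/8
Substituting into constraint: lambda * (3/4) = 12
lambda = 16
x = 8, y = 2, z = 2
Minimum value = 96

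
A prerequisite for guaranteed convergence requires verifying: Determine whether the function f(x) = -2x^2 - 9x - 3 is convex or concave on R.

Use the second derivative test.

f(x) = -2x^2 - 9x - 3
f'(x) = -4x - 9
f''(x) = -4
Since f''(x) = -4 < 0 for all x, f is concave on R.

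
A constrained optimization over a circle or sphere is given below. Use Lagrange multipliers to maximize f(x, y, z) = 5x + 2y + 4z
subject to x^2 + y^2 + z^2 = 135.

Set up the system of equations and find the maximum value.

Lagrange conditions: 5 = 2*lambda*x, 2 = 2*lambda*y, 4 = 2*lambda*z
So x:5 = y:2 = z:4, i.e. x = 5t, y = 2t, z = 4t
Constraint: t^2*(5^2 + 2^2 + 4^2) = 135
  t^2 * 45 = 135  =>  t = sqrt(3)
Maximum = 5*5t + 2*2t + 4*4t = 45*sqrt(3) = sqrt(6075)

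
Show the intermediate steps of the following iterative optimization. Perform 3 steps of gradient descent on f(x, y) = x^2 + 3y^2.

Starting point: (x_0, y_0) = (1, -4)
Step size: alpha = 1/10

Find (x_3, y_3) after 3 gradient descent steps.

f(x,y) = x^2 + 3y^2
grad_x = 2x + 0y, grad_y = 6y + 0x
Step 1: grad = (2, -24), (4/5, -8/5)
Step 2: grad = (8/5, -48/5), (16/25, -16/25)
Step 3: grad = (32/25, -96/25), (64/125, -32/125)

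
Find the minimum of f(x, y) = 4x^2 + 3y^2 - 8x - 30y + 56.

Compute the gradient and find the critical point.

f(x,y) = 4x^2 + 3y^2 - 8x - 30y + 56
df/dx = 8x + (-8) = 0  =>  x = 1
df/dy = 6y + (-30) = 0  =>  y = 5
f(1, 5) = 4*(1)^2 + 3*(5)^2 + -8*(1) + -30*(5) + 56 = -23
Hessian is diagonal with entries 8, 6 > 0, so this is a minimum.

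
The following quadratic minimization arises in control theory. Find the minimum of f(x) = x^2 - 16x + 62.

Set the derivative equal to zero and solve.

f(x) = x^2 - 16x + 62
f'(x) = 2x + (-16) = 0
x = 16/2 = 8
f(8) = -2
Since f''(x) = 2 > 0, this is a minimum.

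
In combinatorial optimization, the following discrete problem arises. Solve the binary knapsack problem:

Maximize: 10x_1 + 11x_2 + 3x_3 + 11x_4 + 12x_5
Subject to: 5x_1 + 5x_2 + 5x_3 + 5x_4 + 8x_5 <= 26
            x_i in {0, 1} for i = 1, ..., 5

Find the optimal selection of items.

Items: item 1 (v=10, w=5), item 2 (v=11, w=5), item 3 (v=3, w=5), item 4 (v=11, w=5), item 5 (v=12, w=8)
Capacity: 26
Checking all 32 subsets (w = total weight, v = total value):
  {}: w = 0, v = 0
  {1}: w = 5, v = 10
  {2}: w = 5, v = 11
  {3}: w = 5, v = 3
  {4}: w = 5, v = 11
  {5}: w = 8, v = 12
  {1, 2}: w = 10, v = 21
  {1, 3}: w = 10, v = 13
  {1, 4}: w = 10, v = 21
  {1, 5}: w = 13, v = 22
  {2, 3}: w = 10, v = 14
  {2, 4}: w = 10, v = 22
  {2, 5}: w = 13, v = 23
  {3, 4}: w = 10, v = 14
  {3, 5}: w = 13, v = 15
  {4, 5}: w = 13, v = 23
  {1, 2, 3}: w = 15, v = 24
  {1, 2, 4}: w = 15, v = 32
  {1, 2, 5}: w = 18, v = 33
  {1, 3, 4}: w = 15, v = 24
  {1, 3, 5}: w = 18, v = 25
  {1, 4, 5}: w = 18, v = 33
  {2, 3, 4}: w = 15, v = 25
  {2, 3, 5}: w = 18, v = 26
  {2, 4, 5}: w = 18, v = 34
  {3, 4, 5}: w = 18, v = 26
  {1, 2, 3, 4}: w = 20, v = 35
  {1, 2, 3, 5}: w = 23, v = 36
  {1, 2, 4, 5}: w = 23, v = 44
  {1, 3, 4, 5}: w = 23, v = 36
  {2, 3, 4, 5}: w = 23, v = 37
  {1, 2, 3, 4, 5}: w = 28 > 26, infeasible
Best feasible subset: items [1, 2, 4, 5]
Total weight: 23 <= 26, total value: 44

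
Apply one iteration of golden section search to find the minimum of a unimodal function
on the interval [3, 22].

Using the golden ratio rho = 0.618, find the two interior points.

Golden section search on [3, 22].
Golden ratio rho = 0.618 (approx).
Interior points:
  x_1 = 3 + (1-0.618)*19 = 10.2580
  x_2 = 3 + 0.618*19 = 14.7420
Compare f(x_1) and f(x_2) to determine which subinterval to keep.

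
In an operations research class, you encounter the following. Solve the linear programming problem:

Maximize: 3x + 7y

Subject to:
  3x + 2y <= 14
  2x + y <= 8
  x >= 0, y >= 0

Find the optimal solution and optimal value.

Feasible vertices: (0, 0), (0, 7), (2, 4), (4, 0)
Objective 3x + 7y at each:
  (0, 0): 0
  (0, 7): 49
  (2, 4): 34
  (4, 0): 12
Maximum is 49 at (0, 7).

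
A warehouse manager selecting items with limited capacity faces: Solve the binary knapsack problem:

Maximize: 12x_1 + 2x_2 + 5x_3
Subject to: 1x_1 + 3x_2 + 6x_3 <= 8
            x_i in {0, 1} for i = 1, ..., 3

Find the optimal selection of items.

Items: item 1 (v=12, w=1), item 2 (v=2, w=3), item 3 (v=5, w=6)
Capacity: 8
Checking all 8 subsets (w = total weight, v = total value):
  {}: w = 0, v = 0
  {1}: w = 1, v = 12
  {2}: w = 3, v = 2
  {3}: w = 6, v = 5
  {1, 2}: w = 4, v = 14
  {1, 3}: w = 7, v = 17
  {2, 3}: w = 9 > 8, infeasible
  {1, 2, 3}: w = 10 > 8, infeasible
Best feasible subset: items [1, 3]
Total weight: 7 <= 8, total value: 17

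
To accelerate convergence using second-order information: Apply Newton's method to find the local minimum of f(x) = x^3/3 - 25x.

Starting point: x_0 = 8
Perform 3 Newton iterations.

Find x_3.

f(x) = x^3/3 - 25x
f'(x) = x^2 - 25, f''(x) = 2x
Newton update: x_{n+1} = x_n - (x_n^2 - 25)/(2*x_n)
Step 1: x_0 = 8, f'=39, f''=16, x_1 = 89/16
Step 2: x_1 = 89/16, f'=1521/256, f''=89/8, x_2 = 14321/2848
Step 3: x_2 = 14321/2848, f'=2313441/8111104, f''=14321/1424, x_3 = 407868641/81572416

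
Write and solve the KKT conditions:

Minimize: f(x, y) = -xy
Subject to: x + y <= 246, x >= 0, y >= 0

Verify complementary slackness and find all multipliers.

Problem: min -xy s.t. x + y <= 246 (multiplier lambda), x >= 0 (mu_x), y >= 0 (mu_y)
KKT stationarity: -y + lambda - mu_x = 0, -x + lambda - mu_y = 0, with lambda, mu_x, mu_y >= 0
Complementary slackness: lambda*(x + y - 246) = 0, mu_x*x = 0, mu_y*y = 0
If lambda = 0: y = -mu_x <= 0 and x = -mu_y <= 0 force x = y = 0 with f = 0; but x = y = 123 is feasible with f = -15129 < 0, so this is not the minimum. Hence lambda > 0 and x + y = 246.
Try x > 0, y > 0 (so mu_x = mu_y = 0): y = lambda, x = lambda => x = y = lambda
x + y = 246 => 2*lambda = 246 => lambda = 123
x* = y* = 123 > 0, consistent with mu_x = mu_y = 0.
(Any feasible point with x = 0 or y = 0 has f = 0 > -15129, so the minimum is not on those boundaries.)
min(-xy) = -15129 (i.e. max xy = 15129)
Multipliers: lambda = 123, mu_x = 0, mu_y = 0
Complementary slackness: lambda*(x + y - 246) = 123*(123 + 123 - 246) = 0, mu_x*x = 0*123 = 0, mu_y*y = 0*123 = 0. Satisfied.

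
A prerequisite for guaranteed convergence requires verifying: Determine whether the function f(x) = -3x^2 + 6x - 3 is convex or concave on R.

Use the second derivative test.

f(x) = -3x^2 + 6x - 3
f'(x) = -6x + 6
f''(x) = -6
Since f''(x) = -6 < 0 for all x, f is concave on R.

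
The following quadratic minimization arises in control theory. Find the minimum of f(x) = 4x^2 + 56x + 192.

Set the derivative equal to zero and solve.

f(x) = 4x^2 + 56x + 192
f'(x) = 8x + (56) = 0
x = -56/8 = -7
f(-7) = -4
Since f''(x) = 8 > 0, this is a minimum.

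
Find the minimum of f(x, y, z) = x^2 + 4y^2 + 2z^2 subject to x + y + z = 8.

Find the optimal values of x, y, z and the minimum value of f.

Using Lagrange multipliers on f = x^2 + 4y^2 + 2z^2 with constraint x + y + z = 8:
Conditions: 2*1*x = lambda, 2*4*y = lambda, 2*2*z = lambda
So x = lambda/2, y = lambda/8, z = lambda/4
Substituting into constraint: lambda * (7/8) = 8
lambda = 64/7
x = 32/7, y = 8/7, z = 16/7
Minimum value = 256/7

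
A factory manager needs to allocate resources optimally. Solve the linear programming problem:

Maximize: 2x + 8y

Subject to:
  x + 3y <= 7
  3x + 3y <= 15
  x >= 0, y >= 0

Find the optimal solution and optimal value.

Feasible vertices: (0, 0), (0, 7/3), (4, 1), (5, 0)
Objective 2x + 8y at each:
  (0, 0): 0
  (0, 7/3): 56/3
  (4, 1): 16
  (5, 0): 10
Maximum is 56/3 at (0, 7/3).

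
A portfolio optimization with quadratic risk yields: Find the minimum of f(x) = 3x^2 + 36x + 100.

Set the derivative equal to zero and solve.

f(x) = 3x^2 + 36x + 100
f'(x) = 6x + (36) = 0
x = -36/6 = -6
f(-6) = -8
Since f''(x) = 6 > 0, this is a minimum.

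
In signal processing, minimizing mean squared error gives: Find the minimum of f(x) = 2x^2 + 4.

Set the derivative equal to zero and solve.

f(x) = 2x^2 + 4
f'(x) = 4x + (0) = 0
x = 0/4 = 0
f(0) = 4
Since f''(x) = 4 > 0, this is a minimum.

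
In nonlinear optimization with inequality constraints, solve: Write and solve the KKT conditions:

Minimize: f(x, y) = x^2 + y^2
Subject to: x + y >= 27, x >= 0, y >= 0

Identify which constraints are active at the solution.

KKT conditions for min x^2 + y^2 s.t. 1x + 1y >= 27, x >= 0, y >= 0:
Stationarity: 2x = mu*1 + mu_x, 2y = mu*1 + mu_y, with mu, mu_x, mu_y >= 0
Complementary slackness: mu*(x + y - 27) = 0, mu_x*x = 0, mu_y*y = 0
(0, 0) is infeasible (1*0 + 1*0 < 27), so if mu = 0 stationarity would force x = mu_x/2 >= 0, y = mu_y/2 >= 0 with mu_x*x = mu_y*y = 0, i.e. x = y = 0: contradiction. Hence mu > 0 and x + y = 27 is active.
Try x > 0, y > 0 (so mu_x = mu_y = 0): x = 1*mu/2, y = 1*mu/2
Substitute: 1*(1*mu/2) + 1*(1*mu/2) = 27
  mu*2/2 = 27 => mu = 27
x* = 27/2 > 0, y* = 27/2 > 0, consistent with mu_x = mu_y = 0.
f is convex and the constraints are linear, so this KKT point is the global minimum.
f* = 729/2
Active constraints: x + y >= 27 (holds with equality, mu = 27 > 0); x >= 0 and y >= 0 are inactive (mu_x = mu_y = 0).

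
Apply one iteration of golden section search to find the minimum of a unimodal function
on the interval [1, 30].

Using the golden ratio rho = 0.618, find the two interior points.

Golden section search on [1, 30].
Golden ratio rho = 0.618 (approx).
Interior points:
  x_1 = 1 + (1-0.618)*29 = 12.0780
  x_2 = 1 + 0.618*29 = 18.9220
Compare f(x_1) and f(x_2) to determine which subinterval to keep.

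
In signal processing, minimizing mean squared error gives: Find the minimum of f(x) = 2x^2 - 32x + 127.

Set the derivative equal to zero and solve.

f(x) = 2x^2 - 32x + 127
f'(x) = 4x + (-32) = 0
x = 32/4 = 8
f(8) = -1
Since f''(x) = 4 > 0, this is a minimum.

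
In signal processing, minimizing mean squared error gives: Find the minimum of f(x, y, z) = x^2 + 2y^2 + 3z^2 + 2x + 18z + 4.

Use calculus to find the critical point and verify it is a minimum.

f(x,y,z) = x^2 + 2y^2 + 3z^2 + 2x + 18z + 4
df/dx = 2x + (2) = 0 => x = -1
df/dy = 4y + (0) = 0 => y = 0
df/dz = 6z + (18) = 0 => z = -3
f(-1,0,-3) = 1*(-1)^2 + 2*(0)^2 + 3*(-3)^2 + 2*(-1) + 18*(-3) + 4 = -24
Hessian is diagonal with entries 2, 4, 6 > 0, confirmed minimum.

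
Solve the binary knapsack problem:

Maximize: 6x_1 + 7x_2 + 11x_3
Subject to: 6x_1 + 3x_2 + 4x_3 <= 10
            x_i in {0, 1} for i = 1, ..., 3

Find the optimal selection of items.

Items: item 1 (v=6, w=6), item 2 (v=7, w=3), item 3 (v=11, w=4)
Capacity: 10
Checking all 8 subsets (w = total weight, v = total value):
  {}: w = 0, v = 0
  {1}: w = 6, v = 6
  {2}: w = 3, v = 7
  {3}: w = 4, v = 11
  {1, 2}: w = 9, v = 13
  {1, 3}: w = 10, v = 17
  {2, 3}: w = 7, v = 18
  {1, 2, 3}: w = 13 > 10, infeasible
Best feasible subset: items [2, 3]
Total weight: 7 <= 10, total value: 18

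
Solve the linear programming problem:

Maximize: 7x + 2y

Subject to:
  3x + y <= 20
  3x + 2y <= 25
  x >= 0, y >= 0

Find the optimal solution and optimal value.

Feasible vertices: (0, 0), (0, 25/2), (5, 5), (20/3, 0)
Objective 7x + 2y at each:
  (0, 0): 0
  (0, 25/2): 25
  (5, 5): 45
  (20/3, 0): 140/3
Maximum is 140/3 at (20/3, 0).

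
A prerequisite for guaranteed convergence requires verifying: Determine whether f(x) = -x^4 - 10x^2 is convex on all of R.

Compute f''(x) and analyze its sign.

f(x) = -x^4 - 10x^2
f'(x) = -4x^3 + -20x
f''(x) = -12x^2 + -20
f''(x) = -12x^2 + -20 <= -20 < 0 for all x
Therefore, f is concave on R.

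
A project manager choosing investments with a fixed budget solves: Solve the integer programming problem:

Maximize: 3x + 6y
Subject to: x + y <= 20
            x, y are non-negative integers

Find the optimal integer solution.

Objective: 3x + 6y, constraint: x + y <= 20
Coefficient of y is 6 > coefficient of x is 3, so allocate the entire budget to y.
Optimal: x = 0, y = 20, value = 120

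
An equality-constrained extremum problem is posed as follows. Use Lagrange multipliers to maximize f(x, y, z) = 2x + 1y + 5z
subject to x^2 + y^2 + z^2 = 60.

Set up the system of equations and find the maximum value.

Lagrange conditions: 2 = 2*lambda*x, 1 = 2*lambda*y, 5 = 2*lambda*z
So x:2 = y:1 = z:5, i.e. x = 2t, y = 1t, z = 5t
Constraint: t^2*(2^2 + 1^2 + 5^2) = 60
  t^2 * 30 = 60  =>  t = sqrt(2)
Maximum = 2*2t + 1*1t + 5*5t = 30*sqrt(2) = sqrt(1800)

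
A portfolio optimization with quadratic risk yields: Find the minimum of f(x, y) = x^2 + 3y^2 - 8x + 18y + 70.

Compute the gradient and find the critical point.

f(x,y) = x^2 + 3y^2 - 8x + 18y + 70
df/dx = 2x + (-8) = 0  =>  x = 4
df/dy = 6y + (18) = 0  =>  y = -3
f(4, -3) = 1*(4)^2 + 3*(-3)^2 + -8*(4) + 18*(-3) + 70 = 27
Hessian is diagonal with entries 2, 6 > 0, so this is a minimum.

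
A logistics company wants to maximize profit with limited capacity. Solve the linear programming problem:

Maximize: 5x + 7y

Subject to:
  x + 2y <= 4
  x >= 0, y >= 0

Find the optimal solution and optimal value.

The feasible region has vertices at [(0, 0), (4, 0), (0, 2)].
Checking objective 5x + 7y at each vertex:
  (0, 0): 5*0 + 7*0 = 0
  (4, 0): 5*4 + 7*0 = 20
  (0, 2): 5*0 + 7*2 = 14
Maximum is 20 at (4, 0).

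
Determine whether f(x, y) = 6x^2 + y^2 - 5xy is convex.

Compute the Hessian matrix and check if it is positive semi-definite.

f(x,y) = 6x^2 + y^2 - 5xy
Hessian H = [[12, -5], [-5, 2]]
trace(H) = 14, det(H) = -1
Eigenvalues: (14 +/- sqrt(200)) / 2 = 14.07, -0.07107
Since not both eigenvalues positive, f is neither convex nor concave.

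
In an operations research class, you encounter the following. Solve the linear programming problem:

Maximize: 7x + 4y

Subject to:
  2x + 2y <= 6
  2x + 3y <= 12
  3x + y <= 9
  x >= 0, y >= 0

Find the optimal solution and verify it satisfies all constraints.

Feasible vertices: (0, 0), (0, 3), (3, 0)
Objective 7x + 4y at each vertex:
  (0, 0): 0
  (0, 3): 12
  (3, 0): 21
Maximum is 21 at (3, 0).
Verify constraints at (x, y) = (3, 0):
  2*3 + 2*0 = 6 <= 6 (active)
  2*3 + 3*0 = 6 <= 12
  3*3 + 1*0 = 9 <= 9 (active)
  x = 3 >= 0, y = 0 >= 0. All constraints satisfied.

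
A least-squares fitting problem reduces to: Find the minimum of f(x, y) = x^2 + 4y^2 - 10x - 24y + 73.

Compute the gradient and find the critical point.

f(x,y) = x^2 + 4y^2 - 10x - 24y + 73
df/dx = 2x + (-10) = 0  =>  x = 5
df/dy = 8y + (-24) = 0  =>  y = 3
f(5, 3) = 1*(5)^2 + 4*(3)^2 + -10*(5) + -24*(3) + 73 = 12
Hessian is diagonal with entries 2, 8 > 0, so this is a minimum.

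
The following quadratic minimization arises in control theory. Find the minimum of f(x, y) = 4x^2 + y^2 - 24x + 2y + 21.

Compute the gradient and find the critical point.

f(x,y) = 4x^2 + y^2 - 24x + 2y + 21
df/dx = 8x + (-24) = 0  =>  x = 3
df/dy = 2y + (2) = 0  =>  y = -1
f(3, -1) = 4*(3)^2 + 1*(-1)^2 + -24*(3) + 2*(-1) + 21 = -16
Hessian is diagonal with entries 8, 2 > 0, so this is a minimum.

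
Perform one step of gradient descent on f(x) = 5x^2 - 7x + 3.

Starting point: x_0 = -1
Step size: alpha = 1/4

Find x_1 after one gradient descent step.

f(x) = 5x^2 - 7x + 3
f'(x) = 10x - 7
f'(-1) = 10*-1 + (-7) = -17
x_1 = x_0 - alpha * f'(x_0) = -1 - 1/4 * -17 = 13/4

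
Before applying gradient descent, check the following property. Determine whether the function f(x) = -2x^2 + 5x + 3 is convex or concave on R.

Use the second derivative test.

f(x) = -2x^2 + 5x + 3
f'(x) = -4x + 5
f''(x) = -4
Since f''(x) = -4 < 0 for all x, f is concave on R.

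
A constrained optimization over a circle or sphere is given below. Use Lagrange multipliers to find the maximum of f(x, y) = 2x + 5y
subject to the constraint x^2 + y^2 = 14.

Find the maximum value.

Set up Lagrange conditions: grad f = lambda * grad g
  2 = 2*lambda*x
  5 = 2*lambda*y
From these: x/y = 2/5, so x = 2t, y = 5t for some t.
Substitute into constraint: (2t)^2 + (5t)^2 = 14
  t^2 * 29 = 14
  t = sqrt(14/29)
Maximum = 2*x + 5*y = (2^2 + 5^2)*t = 29 * sqrt(14/29) = sqrt(406)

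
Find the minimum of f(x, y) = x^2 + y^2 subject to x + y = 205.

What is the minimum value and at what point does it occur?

Substitute y = 205 - x into f(x,y) = x^2 + y^2:
g(x) = x^2 + (205 - x)^2 = 2x^2 - 410x + 42025
g'(x) = 4x - 410 = 0  =>  x = 205/2
y = 205 - 205/2 = 205/2
Minimum value = (205/2)^2 + (205/2)^2 = 42025/2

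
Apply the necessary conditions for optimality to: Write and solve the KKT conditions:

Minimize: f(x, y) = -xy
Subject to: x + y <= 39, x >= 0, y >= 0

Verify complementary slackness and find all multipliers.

Problem: min -xy s.t. x + y <= 39 (multiplier lambda), x >= 0 (mu_x), y >= 0 (mu_y)
KKT stationarity: -y + lambda - mu_x = 0, -x + lambda - mu_y = 0, with lambda, mu_x, mu_y >= 0
Complementary slackness: lambda*(x + y - 39) = 0, mu_x*x = 0, mu_y*y = 0
If lambda = 0: y = -mu_x <= 0 and x = -mu_y <= 0 force x = y = 0 with f = 0; but x = y = 39/2 is feasible with f = -1521/4 < 0, so this is not the minimum. Hence lambda > 0 and x + y = 39.
Try x > 0, y > 0 (so mu_x = mu_y = 0): y = lambda, x = lambda => x = y = lambda
x + y = 39 => 2*lambda = 39 => lambda = 39/2
x* = y* = 39/2 > 0, consistent with mu_x = mu_y = 0.
(Any feasible point with x = 0 or y = 0 has f = 0 > -1521/4, so the minimum is not on those boundaries.)
min(-xy) = -1521/4 (i.e. max xy = 1521/4)
Multipliers: lambda = 39/2, mu_x = 0, mu_y = 0
Complementary slackness: lambda*(x + y - 39) = 39/2*(39/2 + 39/2 - 39) = 0, mu_x*x = 0*39/2 = 0, mu_y*y = 0*39/2 = 0. Satisfied.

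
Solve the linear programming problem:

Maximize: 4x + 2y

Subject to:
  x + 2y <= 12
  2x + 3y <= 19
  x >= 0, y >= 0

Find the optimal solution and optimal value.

Feasible vertices: (0, 0), (0, 6), (2, 5), (19/2, 0)
Objective 4x + 2y at each:
  (0, 0): 0
  (0, 6): 12
  (2, 5): 18
  (19/2, 0): 38
Maximum is 38 at (19/2, 0).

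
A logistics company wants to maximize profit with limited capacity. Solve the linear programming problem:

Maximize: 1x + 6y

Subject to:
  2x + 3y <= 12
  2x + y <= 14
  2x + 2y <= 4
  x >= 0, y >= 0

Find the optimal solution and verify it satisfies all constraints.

Feasible vertices: (0, 0), (0, 2), (2, 0)
Objective 1x + 6y at each vertex:
  (0, 0): 0
  (0, 2): 12
  (2, 0): 2
Maximum is 12 at (0, 2).
Verify constraints at (x, y) = (0, 2):
  2*0 + 3*2 = 6 <= 12
  2*0 + 1*2 = 2 <= 14
  2*0 + 2*2 = 4 <= 4 (active)
  x = 0 >= 0, y = 2 >= 0. All constraints satisfied.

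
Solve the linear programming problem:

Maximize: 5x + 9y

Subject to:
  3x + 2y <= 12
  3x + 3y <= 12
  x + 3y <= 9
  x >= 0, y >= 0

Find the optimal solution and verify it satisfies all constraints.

Feasible vertices: (0, 0), (0, 3), (3/2, 5/2), (4, 0)
Objective 5x + 9y at each vertex:
  (0, 0): 0
  (0, 3): 27
  (3/2, 5/2): 30
  (4, 0): 20
Maximum is 30 at (3/2, 5/2).
Verify constraints at (x, y) = (3/2, 5/2):
  3*(3/2) + 2*(5/2) = 19/2 <= 12
  3*(3/2) + 3*(5/2) = 12 <= 12 (active)
  1*(3/2) + 3*(5/2) = 9 <= 9 (active)
  x = 3/2 >= 0, y = 5/2 >= 0. All constraints satisfied.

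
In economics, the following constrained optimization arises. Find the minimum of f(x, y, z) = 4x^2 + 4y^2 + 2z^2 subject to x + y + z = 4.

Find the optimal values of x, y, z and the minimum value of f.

Using Lagrange multipliers on f = 4x^2 + 4y^2 + 2z^2 with constraint x + y + z = 4:
Conditions: 2*4*x = lambda, 2*4*y = lambda, 2*2*z = lambda
So x = lambda/8, y = lambda/8, z = lambda/4
Substituting into constraint: lambda * (1/2) = 4
lambda = 8
x = 1, y = 1, z = 2
Minimum value = 16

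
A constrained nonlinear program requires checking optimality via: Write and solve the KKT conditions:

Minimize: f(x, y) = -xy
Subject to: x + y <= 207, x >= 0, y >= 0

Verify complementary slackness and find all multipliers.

Problem: min -xy s.t. x + y <= 207 (multiplier lambda), x >= 0 (mu_x), y >= 0 (mu_y)
KKT stationarity: -y + lambda - mu_x = 0, -x + lambda - mu_y = 0, with lambda, mu_x, mu_y >= 0
Complementary slackness: lambda*(x + y - 207) = 0, mu_x*x = 0, mu_y*y = 0
If lambda = 0: y = -mu_x <= 0 and x = -mu_y <= 0 force x = y = 0 with f = 0; but x = y = 207/2 is feasible with f = -42849/4 < 0, so this is not the minimum. Hence lambda > 0 and x + y = 207.
Try x > 0, y > 0 (so mu_x = mu_y = 0): y = lambda, x = lambda => x = y = lambda
x + y = 207 => 2*lambda = 207 => lambda = 207/2
x* = y* = 207/2 > 0, consistent with mu_x = mu_y = 0.
(Any feasible point with x = 0 or y = 0 has f = 0 > -42849/4, so the minimum is not on those boundaries.)
min(-xy) = -42849/4 (i.e. max xy = 42849/4)
Multipliers: lambda = 207/2, mu_x = 0, mu_y = 0
Complementary slackness: lambda*(x + y - 207) = 207/2*(207/2 + 207/2 - 207) = 0, mu_x*x = 0*207/2 = 0, mu_y*y = 0*207/2 = 0. Satisfied.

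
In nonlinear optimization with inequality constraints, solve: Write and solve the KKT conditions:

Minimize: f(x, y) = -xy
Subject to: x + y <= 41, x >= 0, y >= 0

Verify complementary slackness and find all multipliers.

Problem: min -xy s.t. x + y <= 41 (multiplier lambda), x >= 0 (mu_x), y >= 0 (mu_y)
KKT stationarity: -y + lambda - mu_x = 0, -x + lambda - mu_y = 0, with lambda, mu_x, mu_y >= 0
Complementary slackness: lambda*(x + y - 41) = 0, mu_x*x = 0, mu_y*y = 0
If lambda = 0: y = -mu_x <= 0 and x = -mu_y <= 0 force x = y = 0 with f = 0; but x = y = 41/2 is feasible with f = -1681/4 < 0, so this is not the minimum. Hence lambda > 0 and x + y = 41.
Try x > 0, y > 0 (so mu_x = mu_y = 0): y = lambda, x = lambda => x = y = lambda
x + y = 41 => 2*lambda = 41 => lambda = 41/2
x* = y* = 41/2 > 0, consistent with mu_x = mu_y = 0.
(Any feasible point with x = 0 or y = 0 has f = 0 > -1681/4, so the minimum is not on those boundaries.)
min(-xy) = -1681/4 (i.e. max xy = 1681/4)
Multipliers: lambda = 41/2, mu_x = 0, mu_y = 0
Complementary slackness: lambda*(x + y - 41) = 41/2*(41/2 + 41/2 - 41) = 0, mu_x*x = 0*41/2 = 0, mu_y*y = 0*41/2 = 0. Satisfied.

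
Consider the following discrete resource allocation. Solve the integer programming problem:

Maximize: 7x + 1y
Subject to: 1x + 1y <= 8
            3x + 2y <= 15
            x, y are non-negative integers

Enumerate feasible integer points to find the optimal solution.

Constraint 1: 1x + 1y <= 8
Constraint 2: 3x + 2y <= 15
Feasible x range (need y >= 0): 0 <= x <= min(8/1, 15/3) => x in {0, ..., 5}.
Enumerate feasible integer points row by row (the coefficient of y is 1 > 0, so for each x the largest feasible y gives the best value):
  x = 0: y <= min((8 - 1*0)/1, (15 - 3*0)/2) => y in {0, ..., 7}; best 7*0 + 1*7 = 7
  x = 1: y <= min((8 - 1*1)/1, (15 - 3*1)/2) => y in {0, ..., 6}; best 7*1 + 1*6 = 13
  x = 2: y <= min((8 - 1*2)/1, (15 - 3*2)/2) => y in {0, ..., 4}; best 7*2 + 1*4 = 18
  x = 3: y <= min((8 - 1*3)/1, (15 - 3*3)/2) => y in {0, ..., 3}; best 7*3 + 1*3 = 24
  x = 4: y <= min((8 - 1*4)/1, (15 - 3*4)/2) => y in {0, ..., 1}; best 7*4 + 1*1 = 29
  x = 5: y <= min((8 - 1*5)/1, (15 - 3*5)/2) => y in {0}; best 7*5 + 1*0 = 35
The maximum 7x + 1y = 35 is achieved at x = 5, y = 0.
Check: 1*5 + 1*0 = 5 <= 8 and 3*5 + 2*0 = 15 <= 15.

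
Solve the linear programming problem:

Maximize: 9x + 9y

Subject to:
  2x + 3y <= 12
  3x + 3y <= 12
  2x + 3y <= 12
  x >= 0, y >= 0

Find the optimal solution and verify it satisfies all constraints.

Feasible vertices: (0, 0), (0, 4), (4, 0)
Objective 9x + 9y at each vertex:
  (0, 0): 0
  (0, 4): 36
  (4, 0): 36
Maximum is 36 at (0, 4).
Verify constraints at (x, y) = (0, 4):
  2*0 + 3*4 = 12 <= 12 (active)
  3*0 + 3*4 = 12 <= 12 (active)
  2*0 + 3*4 = 12 <= 12 (active)
  x = 0 >= 0, y = 4 >= 0. All constraints satisfied.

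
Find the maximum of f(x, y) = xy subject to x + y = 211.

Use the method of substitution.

Substitute y = 211 - x into f(x,y) = xy:
g(x) = x(211 - x) = 211x - x^2
g'(x) = 211 - 2x = 0  =>  x = 211/2
y = 211 - 211/2 = 211/2
Maximum value = (211/2) * (211/2) = 44521/4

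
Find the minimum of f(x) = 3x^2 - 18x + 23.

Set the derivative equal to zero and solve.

f(x) = 3x^2 - 18x + 23
f'(x) = 6x + (-18) = 0
x = 18/6 = 3
f(3) = -4
Since f''(x) = 6 > 0, this is a minimum.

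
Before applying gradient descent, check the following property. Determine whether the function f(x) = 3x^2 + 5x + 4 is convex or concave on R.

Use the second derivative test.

f(x) = 3x^2 + 5x + 4
f'(x) = 6x + 5
f''(x) = 6
Since f''(x) = 6 > 0 for all x, f is convex on R.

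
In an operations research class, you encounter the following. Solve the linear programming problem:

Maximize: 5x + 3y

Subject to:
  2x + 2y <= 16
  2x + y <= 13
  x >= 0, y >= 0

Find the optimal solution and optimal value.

Feasible vertices: (0, 0), (0, 8), (5, 3), (13/2, 0)
Objective 5x + 3y at each:
  (0, 0): 0
  (0, 8): 24
  (5, 3): 34
  (13/2, 0): 65/2
Maximum is 34 at (5, 3).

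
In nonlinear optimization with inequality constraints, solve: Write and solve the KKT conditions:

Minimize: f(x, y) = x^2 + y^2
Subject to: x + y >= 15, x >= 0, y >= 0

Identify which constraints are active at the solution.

KKT conditions for min x^2 + y^2 s.t. 1x + 1y >= 15, x >= 0, y >= 0:
Stationarity: 2x = mu*1 + mu_x, 2y = mu*1 + mu_y, with mu, mu_x, mu_y >= 0
Complementary slackness: mu*(x + y - 15) = 0, mu_x*x = 0, mu_y*y = 0
(0, 0) is infeasible (1*0 + 1*0 < 15), so if mu = 0 stationarity would force x = mu_x/2 >= 0, y = mu_y/2 >= 0 with mu_x*x = mu_y*y = 0, i.e. x = y = 0: contradiction. Hence mu > 0 and x + y = 15 is active.
Try x > 0, y > 0 (so mu_x = mu_y = 0): x = 1*mu/2, y = 1*mu/2
Substitute: 1*(1*mu/2) + 1*(1*mu/2) = 15
  mu*2/2 = 15 => mu = 15
x* = 15/2 > 0, y* = 15/2 > 0, consistent with mu_x = mu_y = 0.
f is convex and the constraints are linear, so this KKT point is the global minimum.
f* = 225/2
Active constraints: x + y >= 15 (holds with equality, mu = 15 > 0); x >= 0 and y >= 0 are inactive (mu_x = mu_y = 0).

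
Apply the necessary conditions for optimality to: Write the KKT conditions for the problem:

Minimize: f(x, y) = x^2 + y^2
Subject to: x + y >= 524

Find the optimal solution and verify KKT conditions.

KKT conditions for min x^2 + y^2 s.t. x + y >= 524:
Stationarity: 2x = mu, 2y = mu
So x = y = mu/2.
Complementary slackness: mu*(x + y - 524) = 0
Primal feasibility: x + y >= 524; dual feasibility: mu >= 0
If mu = 0 then x = y = 0, but 0 + 0 < 524 is infeasible, so the constraint is active.
Constraint active: x + y = 2*(mu/2) = 524 => mu = 524
x = y = 262, f = 137288
Verify: stationarity 2*262 = 524 = mu; primal 262 + 262 = 524 >= 524; dual mu = 524 >= 0; complementary slackness 524*(524 - 524) = 0. All KKT conditions hold.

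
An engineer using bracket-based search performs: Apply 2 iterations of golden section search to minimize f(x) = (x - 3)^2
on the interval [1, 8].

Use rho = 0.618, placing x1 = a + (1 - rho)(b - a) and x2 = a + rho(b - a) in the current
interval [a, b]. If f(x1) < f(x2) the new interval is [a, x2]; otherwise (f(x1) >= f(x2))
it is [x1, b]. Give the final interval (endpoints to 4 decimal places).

Golden section search for min of f(x) = (x - 3)^2 on [1, 8].
Each step: x1 = a + (1 - rho)(b - a), x2 = a + rho(b - a); if f(x1) < f(x2) keep [a, x2], otherwise keep [x1, b].
Step 1: [1.0000, 8.0000], x1=3.6740 (f=0.4543), x2=5.3260 (f=5.4103); f(x1) < f(x2) => keep [1.0000, 5.3260]
Step 2: [1.0000, 5.3260], x1=2.6525 (f=0.1207), x2=3.6735 (f=0.4536); f(x1) < f(x2) => keep [1.0000, 3.6735]
Final interval: [1.0000, 3.6735]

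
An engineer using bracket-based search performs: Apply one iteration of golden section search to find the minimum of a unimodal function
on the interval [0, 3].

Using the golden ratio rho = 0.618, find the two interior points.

Golden section search on [0, 3].
Golden ratio rho = 0.618 (approx).
Interior points:
  x_1 = 0 + (1-0.618)*3 = 1.1460
  x_2 = 0 + 0.618*3 = 1.8540
Compare f(x_1) and f(x_2) to determine which subinterval to keep.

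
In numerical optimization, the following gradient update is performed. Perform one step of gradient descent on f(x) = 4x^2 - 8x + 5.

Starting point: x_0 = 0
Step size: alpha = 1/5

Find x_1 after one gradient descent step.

f(x) = 4x^2 - 8x + 5
f'(x) = 8x - 8
f'(0) = 8*0 + (-8) = -8
x_1 = x_0 - alpha * f'(x_0) = 0 - 1/5 * -8 = 8/5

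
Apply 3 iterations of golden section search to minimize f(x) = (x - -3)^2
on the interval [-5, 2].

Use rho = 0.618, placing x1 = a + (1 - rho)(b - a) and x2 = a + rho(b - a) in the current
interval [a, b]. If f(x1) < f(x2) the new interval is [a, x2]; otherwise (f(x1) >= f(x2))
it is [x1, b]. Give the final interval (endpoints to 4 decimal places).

Golden section search for min of f(x) = (x - -3)^2 on [-5, 2].
Each step: x1 = a + (1 - rho)(b - a), x2 = a + rho(b - a); if f(x1) < f(x2) keep [a, x2], otherwise keep [x1, b].
Step 1: [-5.0000, 2.0000], x1=-2.3260 (f=0.4543), x2=-0.6740 (f=5.4103); f(x1) < f(x2) => keep [-5.0000, -0.6740]
Step 2: [-5.0000, -0.6740], x1=-3.3475 (f=0.1207), x2=-2.3265 (f=0.4536); f(x1) < f(x2) => keep [-5.0000, -2.3265]
Step 3: [-5.0000, -2.3265], x1=-3.9787 (f=0.9579), x2=-3.3478 (f=0.1210); f(x1) > f(x2) => keep [-3.9787, -2.3265]
Final interval: [-3.9787, -2.3265]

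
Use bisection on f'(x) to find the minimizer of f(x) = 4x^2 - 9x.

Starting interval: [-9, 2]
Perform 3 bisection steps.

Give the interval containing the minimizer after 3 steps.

Finding critical point of f(x) = 4x^2 - 9x using bisection on f'(x) = 8x + -9.
f'(x) = 0 when x = 9/8.
Starting interval: [-9, 2]
Step 1: mid = -7/2, f'(mid) = -37, new interval = [-7/2, 2]
Step 2: mid = -3/4, f'(mid) = -15, new interval = [-3/4, 2]
Step 3: mid = 5/8, f'(mid) = -4, new interval = [5/8, 2]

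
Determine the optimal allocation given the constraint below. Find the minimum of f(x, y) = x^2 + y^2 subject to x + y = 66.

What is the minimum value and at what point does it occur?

Substitute y = 66 - x into f(x,y) = x^2 + y^2:
g(x) = x^2 + (66 - x)^2 = 2x^2 - 132x + 4356
g'(x) = 4x - 132 = 0  =>  x = 33
y = 66 - 33 = 33
Minimum value = 33^2 + 33^2 = 2178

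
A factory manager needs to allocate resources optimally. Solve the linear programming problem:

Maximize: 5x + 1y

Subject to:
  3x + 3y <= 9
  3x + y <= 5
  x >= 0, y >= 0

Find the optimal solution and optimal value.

Feasible vertices: (0, 0), (0, 3), (1, 2), (5/3, 0)
Objective 5x + 1y at each:
  (0, 0): 0
  (0, 3): 3
  (1, 2): 7
  (5/3, 0): 25/3
Maximum is 25/3 at (5/3, 0).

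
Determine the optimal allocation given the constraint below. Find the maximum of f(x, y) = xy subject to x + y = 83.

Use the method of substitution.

Substitute y = 83 - x into f(x,y) = xy:
g(x) = x(83 - x) = 83x - x^2
g'(x) = 83 - 2x = 0  =>  x = 83/2
y = 83 - 83/2 = 83/2
Maximum value = (83/2) * (83/2) = 6889/4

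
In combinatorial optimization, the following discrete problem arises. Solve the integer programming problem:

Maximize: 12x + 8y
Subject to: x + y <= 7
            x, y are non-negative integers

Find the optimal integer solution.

Objective: 12x + 8y, constraint: x + y <= 7
Coefficient of x is 12 >= coefficient of y is 8, so allocate the entire budget to x.
Optimal: x = 7, y = 0, value = 84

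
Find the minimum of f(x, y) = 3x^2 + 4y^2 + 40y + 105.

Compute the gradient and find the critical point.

f(x,y) = 3x^2 + 4y^2 + 40y + 105
df/dx = 6x + (0) = 0  =>  x = 0
df/dy = 8y + (40) = 0  =>  y = -5
f(0, -5) = 3*(0)^2 + 4*(-5)^2 + 40*(-5) + 105 = 5
Hessian is diagonal with entries 6, 8 > 0, so this is a minimum.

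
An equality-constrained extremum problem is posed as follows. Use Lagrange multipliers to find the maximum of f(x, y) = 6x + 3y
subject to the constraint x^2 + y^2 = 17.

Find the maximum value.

Set up Lagrange conditions: grad f = lambda * grad g
  6 = 2*lambda*x
  3 = 2*lambda*y
From these: x/y = 6/3, so x = 6t, y = 3t for some t.
Substitute into constraint: (6t)^2 + (3t)^2 = 17
  t^2 * 45 = 17
  t = sqrt(17/45)
Maximum = 6*x + 3*y = (6^2 + 3^2)*t = 45 * sqrt(17/45) = sqrt(765)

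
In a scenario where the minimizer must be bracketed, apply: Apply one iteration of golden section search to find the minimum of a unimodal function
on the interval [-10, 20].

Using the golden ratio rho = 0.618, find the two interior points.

Golden section search on [-10, 20].
Golden ratio rho = 0.618 (approx).
Interior points:
  x_1 = -10 + (1-0.618)*30 = 1.4600
  x_2 = -10 + 0.618*30 = 8.5400
Compare f(x_1) and f(x_2) to determine which subinterval to keep.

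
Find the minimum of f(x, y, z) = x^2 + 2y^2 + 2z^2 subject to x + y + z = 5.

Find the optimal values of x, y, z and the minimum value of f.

Using Lagrange multipliers on f = x^2 + 2y^2 + 2z^2 with constraint x + y + z = 5:
Conditions: 2*1*x = lambda, 2*2*y = lambda, 2*2*z = lambda
So x = lambda/2, y = lambda/4, z = lambda/4
Substituting into constraint: lambda * (1) = 5
lambda = 5
x = 5/2, y = 5/4, z = 5/4
Minimum value = 25/2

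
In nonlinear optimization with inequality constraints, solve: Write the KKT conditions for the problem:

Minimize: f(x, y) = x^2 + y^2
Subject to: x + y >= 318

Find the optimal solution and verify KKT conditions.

KKT conditions for min x^2 + y^2 s.t. x + y >= 318:
Stationarity: 2x = mu, 2y = mu
So x = y = mu/2.
Complementary slackness: mu*(x + y - 318) = 0
Primal feasibility: x + y >= 318; dual feasibility: mu >= 0
If mu = 0 then x = y = 0, but 0 + 0 < 318 is infeasible, so the constraint is active.
Constraint active: x + y = 2*(mu/2) = 318 => mu = 318
x = y = 159, f = 50562
Verify: stationarity 2*159 = 318 = mu; primal 159 + 159 = 318 >= 318; dual mu = 318 >= 0; complementary slackness 318*(318 - 318) = 0. All KKT conditions hold.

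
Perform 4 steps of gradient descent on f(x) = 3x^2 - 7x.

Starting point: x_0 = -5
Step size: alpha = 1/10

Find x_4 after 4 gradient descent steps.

f(x) = 3x^2 - 7x, f'(x) = 6x + (-7)
Step 1: f'(-5) = -37, x_1 = -5 - 1/10 * -37 = -13/10
Step 2: f'(-13/10) = -74/5, x_2 = -13/10 - 1/10 * -74/5 = 9/50
Step 3: f'(9/50) = -148/25, x_3 = 9/50 - 1/10 * -148/25 = 193/250
Step 4: f'(193/250) = -296/125, x_4 = 193/250 - 1/10 * -296/125 = 1261/1250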